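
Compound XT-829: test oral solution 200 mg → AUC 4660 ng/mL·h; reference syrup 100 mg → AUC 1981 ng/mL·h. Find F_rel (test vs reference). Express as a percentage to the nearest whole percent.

F_rel = 118%

F_rel = (AUC_test/D_test) / (AUC_ref/D_ref)
      = (4660/200) / (1981/100)
      = 23.3 / 19.81 = 1.1762 = 117.62%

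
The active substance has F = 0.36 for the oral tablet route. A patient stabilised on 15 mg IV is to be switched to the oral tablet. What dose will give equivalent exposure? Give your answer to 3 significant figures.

For equal systemic exposure: F × D_ev = D_iv
D_ev = D_iv / F = 15 / 0.36 = 41.6667 mg

D_oral = 41.7 mg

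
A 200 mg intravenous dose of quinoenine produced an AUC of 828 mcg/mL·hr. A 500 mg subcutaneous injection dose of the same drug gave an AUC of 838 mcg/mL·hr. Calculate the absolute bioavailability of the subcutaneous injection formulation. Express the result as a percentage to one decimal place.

F = 40.5%

F = (AUC_ev / D_ev) / (AUC_iv / D_iv)
  = (838/500) / (828/200)
  = 1.676 / 4.14 = 0.4048
  = 40.48%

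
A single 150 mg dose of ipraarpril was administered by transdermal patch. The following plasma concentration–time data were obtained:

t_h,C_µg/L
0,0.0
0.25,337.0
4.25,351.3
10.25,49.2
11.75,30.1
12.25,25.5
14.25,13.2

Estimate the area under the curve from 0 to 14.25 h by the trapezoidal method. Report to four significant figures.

Trapezoidal AUC_0→14.25:
  [0→0.25]: (0.0+337.0)/2 × 0.25 = 42.125
  [0.25→4.25]: (337.0+351.3)/2 × 4 = 1376.6
  [4.25→10.25]: (351.3+49.2)/2 × 6 = 1201.5
  [10.25→11.75]: (49.2+30.1)/2 × 1.5 = 59.475
  [11.75→12.25]: (30.1+25.5)/2 × 0.5 = 13.9
  [12.25→14.25]: (25.5+13.2)/2 × 2 = 38.7
  Sum = 2732.3 µg/L·h

AUC = 2732 µg/L·h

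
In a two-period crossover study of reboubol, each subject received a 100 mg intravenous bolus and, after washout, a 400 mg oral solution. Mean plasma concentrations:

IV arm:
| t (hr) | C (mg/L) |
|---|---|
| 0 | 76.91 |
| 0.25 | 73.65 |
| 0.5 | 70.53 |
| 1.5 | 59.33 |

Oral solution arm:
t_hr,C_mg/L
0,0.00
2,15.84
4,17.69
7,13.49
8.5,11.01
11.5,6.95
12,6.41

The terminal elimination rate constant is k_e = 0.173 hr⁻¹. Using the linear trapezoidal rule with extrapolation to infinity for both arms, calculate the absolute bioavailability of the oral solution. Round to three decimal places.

Trapezoidal AUC_0→1.5 (IV):
  [0→0.25]: (76.91+73.65)/2 × 0.25 = 18.82
  [0.25→0.5]: (73.65+70.53)/2 × 0.25 = 18.0225
  [0.5→1.5]: (70.53+59.33)/2 × 1 = 64.93
  Sum = 101.7725 mg/L·hr
IV tail: 59.33/0.173 = 342.948; AUC_iv,0→∞ = 101.7725 + 342.948 = 444.7205 mg/L·hr
Trapezoidal AUC_0→12 (oral solution):
  [0→2]: (0.00+15.84)/2 × 2 = 15.84
  [2→4]: (15.84+17.69)/2 × 2 = 33.53
  [4→7]: (17.69+13.49)/2 × 3 = 46.77
  [7→8.5]: (13.49+11.01)/2 × 1.5 = 18.375
  [8.5→11.5]: (11.01+6.95)/2 × 3 = 26.94
  [11.5→12]: (6.95+6.41)/2 × 0.5 = 3.34
  Sum = 144.795 mg/L·hr
oral solution tail: 6.41/0.173 = 37.052; AUC_ev,0→∞ = 144.795 + 37.052 = 181.847 mg/L·hr
F = (AUC_ev/D_ev)/(AUC_iv/D_iv) = (181.847/400)/(444.7205/100) = 0.4546175/4.447205 = 0.1022

F = 0.102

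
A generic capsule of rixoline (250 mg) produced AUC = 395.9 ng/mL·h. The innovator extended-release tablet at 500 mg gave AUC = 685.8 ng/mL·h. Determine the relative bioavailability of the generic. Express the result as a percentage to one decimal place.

F_rel = 115.5%

F_rel = (AUC_test/D_test) / (AUC_ref/D_ref)
      = (395.9/250) / (685.8/500)
      = 1.5836 / 1.3716 = 1.1546 = 115.46%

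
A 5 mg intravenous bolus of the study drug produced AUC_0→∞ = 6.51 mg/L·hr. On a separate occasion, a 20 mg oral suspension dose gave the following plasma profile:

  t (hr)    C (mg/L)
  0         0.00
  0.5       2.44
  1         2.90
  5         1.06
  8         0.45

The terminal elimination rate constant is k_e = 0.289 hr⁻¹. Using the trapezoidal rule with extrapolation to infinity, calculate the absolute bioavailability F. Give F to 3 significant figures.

F = 0.526

Trapezoidal AUC_0→8 (oral suspension):
  [0→0.5]: (0.00+2.44)/2 × 0.5 = 0.61
  [0.5→1]: (2.44+2.90)/2 × 0.5 = 1.335
  [1→5]: (2.90+1.06)/2 × 4 = 7.92
  [5→8]: (1.06+0.45)/2 × 3 = 2.265
  Sum = 12.13 mg/L·hr
Tail: C_last/k_e = 0.45/0.289 = 1.557
AUC_0→∞ (oral suspension) = 12.13 + 1.557 = 13.687 mg/L·hr
F = (AUC_ev/D_ev)/(AUC_iv/D_iv) = (13.687/20)/(6.51/5) = 0.68435/1.302 = 0.5256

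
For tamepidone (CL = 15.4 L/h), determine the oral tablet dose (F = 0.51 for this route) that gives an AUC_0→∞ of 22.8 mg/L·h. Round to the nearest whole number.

Dose = 688 mg

Dose = CL × AUC_0→∞ / F
     = 15.4 × 22.8 / 0.51 = 688.471 mg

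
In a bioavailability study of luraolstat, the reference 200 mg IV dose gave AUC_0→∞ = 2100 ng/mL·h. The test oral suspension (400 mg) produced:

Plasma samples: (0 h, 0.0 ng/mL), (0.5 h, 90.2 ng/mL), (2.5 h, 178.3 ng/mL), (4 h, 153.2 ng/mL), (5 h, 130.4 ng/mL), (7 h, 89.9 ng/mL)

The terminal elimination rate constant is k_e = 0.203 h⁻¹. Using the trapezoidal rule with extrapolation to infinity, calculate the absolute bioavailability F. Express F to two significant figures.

Trapezoidal AUC_0→7 (oral suspension):
  [0→0.5]: (0.0+90.2)/2 × 0.5 = 22.55
  [0.5→2.5]: (90.2+178.3)/2 × 2 = 268.5
  [2.5→4]: (178.3+153.2)/2 × 1.5 = 248.625
  [4→5]: (153.2+130.4)/2 × 1 = 141.8
  [5→7]: (130.4+89.9)/2 × 2 = 220.3
  Sum = 901.775 ng/mL·h
Tail: C_last/k_e = 89.9/0.203 = 442.857
AUC_0→∞ (oral suspension) = 901.775 + 442.857 = 1344.632 ng/mL·h
F = (AUC_ev/D_ev)/(AUC_iv/D_iv) = (1344.632/400)/(2100/200) = 3.36158/10.5 = 0.3202

F = 0.32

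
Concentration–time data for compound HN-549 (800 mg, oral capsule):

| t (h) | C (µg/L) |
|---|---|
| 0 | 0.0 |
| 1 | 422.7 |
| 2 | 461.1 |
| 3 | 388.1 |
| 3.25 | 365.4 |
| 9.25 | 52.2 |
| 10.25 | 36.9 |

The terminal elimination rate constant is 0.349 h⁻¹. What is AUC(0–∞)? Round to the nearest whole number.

AUC = 2575 µg/L·h

Trapezoidal AUC_0→10.25:
  [0→1]: (0.0+422.7)/2 × 1 = 211.35
  [1→2]: (422.7+461.1)/2 × 1 = 441.9
  [2→3]: (461.1+388.1)/2 × 1 = 424.6
  [3→3.25]: (388.1+365.4)/2 × 0.25 = 94.1875
  [3.25→9.25]: (365.4+52.2)/2 × 6 = 1252.8
  [9.25→10.25]: (52.2+36.9)/2 × 1 = 44.55
  Sum = 2469.3875 µg/L·h
Extrapolated tail: C_last / k_e = 36.9 / 0.349 = 105.731
AUC_0→∞ = 2469.3875 + 105.731 = 2575.1185 µg/L·h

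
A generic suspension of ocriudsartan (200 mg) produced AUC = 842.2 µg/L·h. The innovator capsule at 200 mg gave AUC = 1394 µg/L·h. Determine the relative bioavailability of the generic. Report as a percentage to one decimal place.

F_rel = 60.4%

F_rel = (AUC_test/D_test) / (AUC_ref/D_ref)
      = (842.2/200) / (1394/200)
      = 4.211 / 6.97 = 0.6042 = 60.42%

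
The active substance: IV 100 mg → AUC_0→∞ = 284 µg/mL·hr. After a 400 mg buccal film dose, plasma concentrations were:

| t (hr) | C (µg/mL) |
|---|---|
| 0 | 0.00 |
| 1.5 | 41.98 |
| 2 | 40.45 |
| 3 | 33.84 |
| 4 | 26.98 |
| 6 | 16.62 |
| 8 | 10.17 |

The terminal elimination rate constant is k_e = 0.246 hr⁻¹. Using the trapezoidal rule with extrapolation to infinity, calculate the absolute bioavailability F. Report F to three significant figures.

F = 0.204

Trapezoidal AUC_0→8 (buccal film):
  [0→1.5]: (0.00+41.98)/2 × 1.5 = 31.485
  [1.5→2]: (41.98+40.45)/2 × 0.5 = 20.6075
  [2→3]: (40.45+33.84)/2 × 1 = 37.145
  [3→4]: (33.84+26.98)/2 × 1 = 30.41
  [4→6]: (26.98+16.62)/2 × 2 = 43.6
  [6→8]: (16.62+10.17)/2 × 2 = 26.79
  Sum = 190.0375 µg/mL·hr
Tail: C_last/k_e = 10.17/0.246 = 41.341
AUC_0→∞ (buccal film) = 190.0375 + 41.341 = 231.3785 µg/mL·hr
F = (AUC_ev/D_ev)/(AUC_iv/D_iv) = (231.3785/400)/(284/100) = 0.57844625/2.84 = 0.2037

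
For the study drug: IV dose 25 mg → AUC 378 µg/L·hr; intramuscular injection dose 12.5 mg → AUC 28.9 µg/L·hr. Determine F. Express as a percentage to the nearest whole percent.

F = 15%

F = (AUC_ev / D_ev) / (AUC_iv / D_iv)
  = (28.9/12.5) / (378/25)
  = 2.312 / 15.12 = 0.1529
  = 15.29%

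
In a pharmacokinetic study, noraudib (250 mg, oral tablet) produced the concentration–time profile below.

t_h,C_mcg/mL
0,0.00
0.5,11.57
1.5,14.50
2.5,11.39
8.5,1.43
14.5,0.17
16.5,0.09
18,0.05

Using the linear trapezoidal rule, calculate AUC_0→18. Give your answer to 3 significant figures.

Trapezoidal AUC_0→18:
  [0→0.5]: (0.00+11.57)/2 × 0.5 = 2.8925
  [0.5→1.5]: (11.57+14.50)/2 × 1 = 13.035
  [1.5→2.5]: (14.50+11.39)/2 × 1 = 12.945
  [2.5→8.5]: (11.39+1.43)/2 × 6 = 38.46
  [8.5→14.5]: (1.43+0.17)/2 × 6 = 4.8
  [14.5→16.5]: (0.17+0.09)/2 × 2 = 0.26
  [16.5→18]: (0.09+0.05)/2 × 1.5 = 0.105
  Sum = 72.4975 mcg/mL·h

AUC = 72.5 mcg/mL·h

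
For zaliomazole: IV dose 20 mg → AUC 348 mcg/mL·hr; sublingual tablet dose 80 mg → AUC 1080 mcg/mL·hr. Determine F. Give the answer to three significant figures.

F = (AUC_ev / D_ev) / (AUC_iv / D_iv)
  = (1080/80) / (348/20)
  = 13.5 / 17.4 = 0.7759

F = 0.776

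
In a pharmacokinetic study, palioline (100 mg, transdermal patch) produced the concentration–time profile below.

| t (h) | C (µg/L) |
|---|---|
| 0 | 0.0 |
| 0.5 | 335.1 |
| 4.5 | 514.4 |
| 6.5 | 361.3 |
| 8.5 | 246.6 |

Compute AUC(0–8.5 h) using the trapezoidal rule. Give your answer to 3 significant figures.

Trapezoidal AUC_0→8.5:
  [0→0.5]: (0.0+335.1)/2 × 0.5 = 83.775
  [0.5→4.5]: (335.1+514.4)/2 × 4 = 1699.0
  [4.5→6.5]: (514.4+361.3)/2 × 2 = 875.7
  [6.5→8.5]: (361.3+246.6)/2 × 2 = 607.9
  Sum = 3266.375 µg/L·h

AUC = 3270 µg/L·h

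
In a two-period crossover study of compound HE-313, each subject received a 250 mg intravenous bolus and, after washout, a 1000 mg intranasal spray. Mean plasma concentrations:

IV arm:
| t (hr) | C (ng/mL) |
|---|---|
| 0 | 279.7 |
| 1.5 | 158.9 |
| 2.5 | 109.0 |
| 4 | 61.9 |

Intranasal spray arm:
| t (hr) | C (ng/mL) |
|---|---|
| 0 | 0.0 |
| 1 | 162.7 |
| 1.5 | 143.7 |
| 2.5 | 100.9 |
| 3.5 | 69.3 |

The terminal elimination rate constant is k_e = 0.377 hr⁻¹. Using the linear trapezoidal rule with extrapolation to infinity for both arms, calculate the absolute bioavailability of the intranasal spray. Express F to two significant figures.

Trapezoidal AUC_0→4 (IV):
  [0→1.5]: (279.7+158.9)/2 × 1.5 = 328.95
  [1.5→2.5]: (158.9+109.0)/2 × 1 = 133.95
  [2.5→4]: (109.0+61.9)/2 × 1.5 = 128.175
  Sum = 591.075 ng/mL·hr
IV tail: 61.9/0.377 = 164.191; AUC_iv,0→∞ = 591.075 + 164.191 = 755.266 ng/mL·hr
Trapezoidal AUC_0→3.5 (intranasal spray):
  [0→1]: (0.0+162.7)/2 × 1 = 81.35
  [1→1.5]: (162.7+143.7)/2 × 0.5 = 76.6
  [1.5→2.5]: (143.7+100.9)/2 × 1 = 122.3
  [2.5→3.5]: (100.9+69.3)/2 × 1 = 85.1
  Sum = 365.35 ng/mL·hr
intranasal spray tail: 69.3/0.377 = 183.820; AUC_ev,0→∞ = 365.35 + 183.820 = 549.17 ng/mL·hr
F = (AUC_ev/D_ev)/(AUC_iv/D_iv) = (549.17/1000)/(755.266/250) = 0.54917/3.021064 = 0.1818

F = 0.18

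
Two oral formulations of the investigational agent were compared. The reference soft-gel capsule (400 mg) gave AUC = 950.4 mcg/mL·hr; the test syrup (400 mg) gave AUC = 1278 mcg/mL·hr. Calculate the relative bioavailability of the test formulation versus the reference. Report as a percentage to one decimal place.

F_rel = (AUC_test/D_test) / (AUC_ref/D_ref)
      = (1278/400) / (950.4/400)
      = 3.195 / 2.376 = 1.3447 = 134.47%

F_rel = 134.5%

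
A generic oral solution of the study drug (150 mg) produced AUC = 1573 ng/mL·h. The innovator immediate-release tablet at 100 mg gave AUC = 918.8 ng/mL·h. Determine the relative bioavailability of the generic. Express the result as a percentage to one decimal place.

F_rel = (AUC_test/D_test) / (AUC_ref/D_ref)
      = (1573/150) / (918.8/100)
      = 10.4867 / 9.188 = 1.1413 = 114.13%

F_rel = 114.1%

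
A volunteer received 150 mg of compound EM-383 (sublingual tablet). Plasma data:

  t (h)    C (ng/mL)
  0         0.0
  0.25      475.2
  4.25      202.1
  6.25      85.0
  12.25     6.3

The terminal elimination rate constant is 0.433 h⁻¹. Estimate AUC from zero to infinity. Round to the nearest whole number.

AUC = 1990 ng/mL·h

Trapezoidal AUC_0→12.25:
  [0→0.25]: (0.0+475.2)/2 × 0.25 = 59.4
  [0.25→4.25]: (475.2+202.1)/2 × 4 = 1354.6
  [4.25→6.25]: (202.1+85.0)/2 × 2 = 287.1
  [6.25→12.25]: (85.0+6.3)/2 × 6 = 273.9
  Sum = 1975.0 ng/mL·h
Extrapolated tail: C_last / k_e = 6.3 / 0.433 = 14.550
AUC_0→∞ = 1975.0 + 14.550 = 1989.55 ng/mL·h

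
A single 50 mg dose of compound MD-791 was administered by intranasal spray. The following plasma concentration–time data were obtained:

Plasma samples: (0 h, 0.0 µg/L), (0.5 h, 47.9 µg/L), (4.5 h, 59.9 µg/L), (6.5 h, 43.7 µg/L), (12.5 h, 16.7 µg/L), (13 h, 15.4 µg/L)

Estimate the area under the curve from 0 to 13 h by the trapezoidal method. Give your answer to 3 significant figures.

Trapezoidal AUC_0→13:
  [0→0.5]: (0.0+47.9)/2 × 0.5 = 11.975
  [0.5→4.5]: (47.9+59.9)/2 × 4 = 215.6
  [4.5→6.5]: (59.9+43.7)/2 × 2 = 103.6
  [6.5→12.5]: (43.7+16.7)/2 × 6 = 181.2
  [12.5→13]: (16.7+15.4)/2 × 0.5 = 8.025
  Sum = 520.4 µg/L·h

AUC = 520 µg/L·h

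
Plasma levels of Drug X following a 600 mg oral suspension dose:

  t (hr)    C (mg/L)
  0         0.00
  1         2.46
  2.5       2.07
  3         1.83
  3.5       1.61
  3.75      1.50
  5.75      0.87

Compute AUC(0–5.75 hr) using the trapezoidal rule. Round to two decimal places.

AUC = 9.22 mg/L·hr

Trapezoidal AUC_0→5.75:
  [0→1]: (0.00+2.46)/2 × 1 = 1.23
  [1→2.5]: (2.46+2.07)/2 × 1.5 = 3.3975
  [2.5→3]: (2.07+1.83)/2 × 0.5 = 0.975
  [3→3.5]: (1.83+1.61)/2 × 0.5 = 0.86
  [3.5→3.75]: (1.61+1.50)/2 × 0.25 = 0.38875
  [3.75→5.75]: (1.50+0.87)/2 × 2 = 2.37
  Sum = 9.22125 mg/L·hr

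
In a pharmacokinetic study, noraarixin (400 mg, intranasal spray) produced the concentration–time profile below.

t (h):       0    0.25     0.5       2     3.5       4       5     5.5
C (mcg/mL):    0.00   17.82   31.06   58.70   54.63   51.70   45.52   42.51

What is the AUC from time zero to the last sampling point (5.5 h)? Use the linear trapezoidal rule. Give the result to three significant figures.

Trapezoidal AUC_0→5.5:
  [0→0.25]: (0.00+17.82)/2 × 0.25 = 2.2275
  [0.25→0.5]: (17.82+31.06)/2 × 0.25 = 6.11
  [0.5→2]: (31.06+58.70)/2 × 1.5 = 67.32
  [2→3.5]: (58.70+54.63)/2 × 1.5 = 84.9975
  [3.5→4]: (54.63+51.70)/2 × 0.5 = 26.5825
  [4→5]: (51.70+45.52)/2 × 1 = 48.61
  [5→5.5]: (45.52+42.51)/2 × 0.5 = 22.0075
  Sum = 257.855 mcg/mL·h

AUC = 258 mcg/mL·h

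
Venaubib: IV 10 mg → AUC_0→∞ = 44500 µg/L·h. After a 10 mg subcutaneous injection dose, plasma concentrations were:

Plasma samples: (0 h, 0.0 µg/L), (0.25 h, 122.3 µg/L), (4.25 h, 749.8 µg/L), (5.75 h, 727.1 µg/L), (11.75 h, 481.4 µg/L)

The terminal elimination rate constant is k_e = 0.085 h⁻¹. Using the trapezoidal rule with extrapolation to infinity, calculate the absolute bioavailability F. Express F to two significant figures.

Trapezoidal AUC_0→11.75 (subcutaneous injection):
  [0→0.25]: (0.0+122.3)/2 × 0.25 = 15.2875
  [0.25→4.25]: (122.3+749.8)/2 × 4 = 1744.2
  [4.25→5.75]: (749.8+727.1)/2 × 1.5 = 1107.675
  [5.75→11.75]: (727.1+481.4)/2 × 6 = 3625.5
  Sum = 6492.6625 µg/L·h
Tail: C_last/k_e = 481.4/0.085 = 5663.529
AUC_0→∞ (subcutaneous injection) = 6492.6625 + 5663.529 = 12156.1915 µg/L·h
F = (AUC_ev/D_ev)/(AUC_iv/D_iv) = (12156.1915/10)/(44500/10) = 1215.62/4450 = 0.2732

F = 0.27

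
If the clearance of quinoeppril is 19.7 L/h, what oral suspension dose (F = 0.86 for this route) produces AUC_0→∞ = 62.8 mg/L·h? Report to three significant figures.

Dose = 1440 mg

Dose = CL × AUC_0→∞ / F
     = 19.7 × 62.8 / 0.86 = 1438.56 mg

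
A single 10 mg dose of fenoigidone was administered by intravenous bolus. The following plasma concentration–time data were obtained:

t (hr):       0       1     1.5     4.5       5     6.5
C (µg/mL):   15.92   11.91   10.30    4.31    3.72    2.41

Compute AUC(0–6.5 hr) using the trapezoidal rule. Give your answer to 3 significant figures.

AUC = 48.0 µg/mL·hr

Trapezoidal AUC_0→6.5:
  [0→1]: (15.92+11.91)/2 × 1 = 13.915
  [1→1.5]: (11.91+10.30)/2 × 0.5 = 5.5525
  [1.5→4.5]: (10.30+4.31)/2 × 3 = 21.915
  [4.5→5]: (4.31+3.72)/2 × 0.5 = 2.0075
  [5→6.5]: (3.72+2.41)/2 × 1.5 = 4.5975
  Sum = 47.9875 µg/mL·hr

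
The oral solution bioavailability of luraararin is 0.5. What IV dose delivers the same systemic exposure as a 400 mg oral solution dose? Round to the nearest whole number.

D_iv = 200 mg

Systemic exposure from an extravascular dose = F × D_ev, so the equivalent IV dose is F × D_ev.
D_iv = F × D_ev = 0.5 × 400 = 200 mg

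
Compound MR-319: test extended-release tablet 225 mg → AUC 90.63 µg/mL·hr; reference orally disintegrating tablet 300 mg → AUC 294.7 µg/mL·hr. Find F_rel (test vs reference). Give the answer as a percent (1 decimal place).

F_rel = 41.0%

F_rel = (AUC_test/D_test) / (AUC_ref/D_ref)
      = (90.63/225) / (294.7/300)
      = 0.4028 / 0.982333 = 0.4100 = 41.00%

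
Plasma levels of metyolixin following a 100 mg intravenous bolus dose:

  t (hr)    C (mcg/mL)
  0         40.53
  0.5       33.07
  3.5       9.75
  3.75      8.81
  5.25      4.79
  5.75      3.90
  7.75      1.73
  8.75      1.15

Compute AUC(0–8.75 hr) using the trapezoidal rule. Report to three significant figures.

AUC = 104 mcg/mL·hr

Trapezoidal AUC_0→8.75:
  [0→0.5]: (40.53+33.07)/2 × 0.5 = 18.4
  [0.5→3.5]: (33.07+9.75)/2 × 3 = 64.23
  [3.5→3.75]: (9.75+8.81)/2 × 0.25 = 2.32
  [3.75→5.25]: (8.81+4.79)/2 × 1.5 = 10.2
  [5.25→5.75]: (4.79+3.90)/2 × 0.5 = 2.1725
  [5.75→7.75]: (3.90+1.73)/2 × 2 = 5.63
  [7.75→8.75]: (1.73+1.15)/2 × 1 = 1.44
  Sum = 104.3925 mcg/mL·hr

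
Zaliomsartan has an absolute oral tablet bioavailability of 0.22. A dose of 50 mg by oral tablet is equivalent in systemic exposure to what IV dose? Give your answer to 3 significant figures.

D_iv = 11.0 mg

Systemic exposure from an extravascular dose = F × D_ev, so the equivalent IV dose is F × D_ev.
D_iv = F × D_ev = 0.22 × 50 = 11 mg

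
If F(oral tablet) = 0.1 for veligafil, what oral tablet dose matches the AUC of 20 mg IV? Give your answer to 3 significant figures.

For equal systemic exposure: F × D_ev = D_iv
D_ev = D_iv / F = 20 / 0.1 = 200 mg

D_oral = 200 mg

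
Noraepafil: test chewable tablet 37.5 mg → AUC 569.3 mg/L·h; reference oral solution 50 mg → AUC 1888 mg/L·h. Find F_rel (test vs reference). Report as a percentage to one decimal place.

F_rel = 40.2%

F_rel = (AUC_test/D_test) / (AUC_ref/D_ref)
      = (569.3/37.5) / (1888/50)
      = 15.1813 / 37.76 = 0.4020 = 40.20%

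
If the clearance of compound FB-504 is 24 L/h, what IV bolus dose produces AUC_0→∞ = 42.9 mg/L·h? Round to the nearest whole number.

Dose = 1030 mg

Dose_iv = CL × AUC_0→∞
     = 24 × 42.9 = 1029.6 mg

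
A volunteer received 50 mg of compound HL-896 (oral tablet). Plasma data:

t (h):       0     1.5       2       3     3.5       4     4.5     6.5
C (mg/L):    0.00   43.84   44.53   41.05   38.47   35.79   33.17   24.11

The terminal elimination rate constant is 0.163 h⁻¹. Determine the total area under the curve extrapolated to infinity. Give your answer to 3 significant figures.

AUC = 359 mg/L·h

Trapezoidal AUC_0→6.5:
  [0→1.5]: (0.00+43.84)/2 × 1.5 = 32.88
  [1.5→2]: (43.84+44.53)/2 × 0.5 = 22.0925
  [2→3]: (44.53+41.05)/2 × 1 = 42.79
  [3→3.5]: (41.05+38.47)/2 × 0.5 = 19.88
  [3.5→4]: (38.47+35.79)/2 × 0.5 = 18.565
  [4→4.5]: (35.79+33.17)/2 × 0.5 = 17.24
  [4.5→6.5]: (33.17+24.11)/2 × 2 = 57.28
  Sum = 210.7275 mg/L·h
Extrapolated tail: C_last / k_e = 24.11 / 0.163 = 147.914
AUC_0→∞ = 210.7275 + 147.914 = 358.6415 mg/L·h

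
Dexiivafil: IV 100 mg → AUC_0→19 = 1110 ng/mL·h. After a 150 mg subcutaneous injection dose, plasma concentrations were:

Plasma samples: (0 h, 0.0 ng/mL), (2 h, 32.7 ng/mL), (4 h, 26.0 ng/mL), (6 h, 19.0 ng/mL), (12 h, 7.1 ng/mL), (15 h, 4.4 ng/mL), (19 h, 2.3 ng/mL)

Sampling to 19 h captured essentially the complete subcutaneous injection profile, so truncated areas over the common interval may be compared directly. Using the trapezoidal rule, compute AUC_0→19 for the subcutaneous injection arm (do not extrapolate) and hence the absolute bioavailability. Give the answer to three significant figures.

F = 0.147

Trapezoidal AUC_0→19 (subcutaneous injection):
  [0→2]: (0.0+32.7)/2 × 2 = 32.7
  [2→4]: (32.7+26.0)/2 × 2 = 58.7
  [4→6]: (26.0+19.0)/2 × 2 = 45.0
  [6→12]: (19.0+7.1)/2 × 6 = 78.3
  [12→15]: (7.1+4.4)/2 × 3 = 17.25
  [15→19]: (4.4+2.3)/2 × 4 = 13.4
  Sum = 245.35 ng/mL·h
F = (AUC_ev/D_ev)/(AUC_iv/D_iv) = (245.35/150)/(1110/100) = 1.63567/11.1 = 0.1474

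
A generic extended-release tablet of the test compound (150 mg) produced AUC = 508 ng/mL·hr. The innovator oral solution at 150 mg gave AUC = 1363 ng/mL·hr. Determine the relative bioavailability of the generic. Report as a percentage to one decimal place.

F_rel = (AUC_test/D_test) / (AUC_ref/D_ref)
      = (508/150) / (1363/150)
      = 3.38667 / 9.08667 = 0.3727 = 37.27%

F_rel = 37.3%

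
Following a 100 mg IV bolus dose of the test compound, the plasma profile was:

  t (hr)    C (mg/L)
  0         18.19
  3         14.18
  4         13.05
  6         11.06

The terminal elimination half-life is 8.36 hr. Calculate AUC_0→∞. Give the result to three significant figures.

Trapezoidal AUC_0→6:
  [0→3]: (18.19+14.18)/2 × 3 = 48.555
  [3→4]: (14.18+13.05)/2 × 1 = 13.615
  [4→6]: (13.05+11.06)/2 × 2 = 24.11
  Sum = 86.28 mg/L·hr
k_e = ln2 / t½ = 0.693147 / 8.36 = 0.0829 hr^-1
Extrapolated tail: C_last / k_e = 11.06 / 0.0829 = 133.414
AUC_0→∞ = 86.28 + 133.414 = 219.694 mg/L·hr

AUC = 220 mg/L·hr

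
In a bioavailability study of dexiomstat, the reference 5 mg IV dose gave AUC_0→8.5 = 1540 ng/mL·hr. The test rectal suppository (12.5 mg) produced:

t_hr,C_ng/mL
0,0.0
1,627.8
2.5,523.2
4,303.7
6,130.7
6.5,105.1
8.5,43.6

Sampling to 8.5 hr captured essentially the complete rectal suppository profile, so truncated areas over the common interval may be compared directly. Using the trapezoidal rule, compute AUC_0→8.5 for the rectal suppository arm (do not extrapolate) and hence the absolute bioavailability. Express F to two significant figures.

F = 0.63

Trapezoidal AUC_0→8.5 (rectal suppository):
  [0→1]: (0.0+627.8)/2 × 1 = 313.9
  [1→2.5]: (627.8+523.2)/2 × 1.5 = 863.25
  [2.5→4]: (523.2+303.7)/2 × 1.5 = 620.175
  [4→6]: (303.7+130.7)/2 × 2 = 434.4
  [6→6.5]: (130.7+105.1)/2 × 0.5 = 58.95
  [6.5→8.5]: (105.1+43.6)/2 × 2 = 148.7
  Sum = 2439.375 ng/mL·hr
F = (AUC_ev/D_ev)/(AUC_iv/D_iv) = (2439.375/12.5)/(1540/5) = 195.15/308 = 0.6336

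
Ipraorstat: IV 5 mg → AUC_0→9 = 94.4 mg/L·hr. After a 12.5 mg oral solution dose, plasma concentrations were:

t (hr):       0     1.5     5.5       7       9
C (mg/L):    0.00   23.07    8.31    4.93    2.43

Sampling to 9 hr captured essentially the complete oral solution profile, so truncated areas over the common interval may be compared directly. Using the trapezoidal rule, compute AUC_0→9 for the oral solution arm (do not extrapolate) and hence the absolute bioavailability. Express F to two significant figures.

F = 0.41

Trapezoidal AUC_0→9 (oral solution):
  [0→1.5]: (0.00+23.07)/2 × 1.5 = 17.3025
  [1.5→5.5]: (23.07+8.31)/2 × 4 = 62.76
  [5.5→7]: (8.31+4.93)/2 × 1.5 = 9.93
  [7→9]: (4.93+2.43)/2 × 2 = 7.36
  Sum = 97.3525 mg/L·hr
F = (AUC_ev/D_ev)/(AUC_iv/D_iv) = (97.3525/12.5)/(94.4/5) = 7.7882/18.88 = 0.4125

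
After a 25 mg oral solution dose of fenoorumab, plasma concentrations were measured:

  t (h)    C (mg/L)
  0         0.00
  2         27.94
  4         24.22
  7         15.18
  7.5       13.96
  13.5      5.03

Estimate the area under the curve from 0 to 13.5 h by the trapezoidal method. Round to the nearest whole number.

AUC = 203 mg/L·h

Trapezoidal AUC_0→13.5:
  [0→2]: (0.00+27.94)/2 × 2 = 27.94
  [2→4]: (27.94+24.22)/2 × 2 = 52.16
  [4→7]: (24.22+15.18)/2 × 3 = 59.1
  [7→7.5]: (15.18+13.96)/2 × 0.5 = 7.285
  [7.5→13.5]: (13.96+5.03)/2 × 6 = 56.97
  Sum = 203.455 mg/L·h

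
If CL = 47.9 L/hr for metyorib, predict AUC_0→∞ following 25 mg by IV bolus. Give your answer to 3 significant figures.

AUC = 0.522 mg/L·hr

AUC_0→∞ = Dose_iv / CL
        = 25 / 47.9 = 0.521921 mg/L·hr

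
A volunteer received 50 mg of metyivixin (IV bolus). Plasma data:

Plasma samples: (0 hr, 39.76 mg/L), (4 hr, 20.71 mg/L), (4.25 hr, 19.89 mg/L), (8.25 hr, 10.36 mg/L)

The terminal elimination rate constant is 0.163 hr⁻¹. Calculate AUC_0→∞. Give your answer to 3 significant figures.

Trapezoidal AUC_0→8.25:
  [0→4]: (39.76+20.71)/2 × 4 = 120.94
  [4→4.25]: (20.71+19.89)/2 × 0.25 = 5.075
  [4.25→8.25]: (19.89+10.36)/2 × 4 = 60.5
  Sum = 186.515 mg/L·hr
Extrapolated tail: C_last / k_e = 10.36 / 0.163 = 63.558
AUC_0→∞ = 186.515 + 63.558 = 250.073 mg/L·hr

AUC = 250 mg/L·hr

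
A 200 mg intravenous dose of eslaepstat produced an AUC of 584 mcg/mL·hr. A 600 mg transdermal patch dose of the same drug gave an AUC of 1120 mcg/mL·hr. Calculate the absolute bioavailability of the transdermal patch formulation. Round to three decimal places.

F = 0.639

F = (AUC_ev / D_ev) / (AUC_iv / D_iv)
  = (1120/600) / (584/200)
  = 1.86667 / 2.92 = 0.6393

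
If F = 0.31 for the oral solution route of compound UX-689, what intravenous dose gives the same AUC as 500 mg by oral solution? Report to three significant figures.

Systemic exposure from an extravascular dose = F × D_ev, so the equivalent IV dose is F × D_ev.
D_iv = F × D_ev = 0.31 × 500 = 155 mg

D_iv = 155 mg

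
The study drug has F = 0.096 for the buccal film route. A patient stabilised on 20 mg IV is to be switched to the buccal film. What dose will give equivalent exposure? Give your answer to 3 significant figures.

D_buccal = 208 mg

For equal systemic exposure: F × D_ev = D_iv
D_ev = D_iv / F = 20 / 0.096 = 208.333 mg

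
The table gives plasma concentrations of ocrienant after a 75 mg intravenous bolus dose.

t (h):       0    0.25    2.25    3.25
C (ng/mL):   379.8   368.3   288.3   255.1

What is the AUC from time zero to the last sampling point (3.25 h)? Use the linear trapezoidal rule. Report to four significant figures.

Trapezoidal AUC_0→3.25:
  [0→0.25]: (379.8+368.3)/2 × 0.25 = 93.5125
  [0.25→2.25]: (368.3+288.3)/2 × 2 = 656.6
  [2.25→3.25]: (288.3+255.1)/2 × 1 = 271.7
  Sum = 1021.8125 ng/mL·h

AUC = 1022 ng/mL·h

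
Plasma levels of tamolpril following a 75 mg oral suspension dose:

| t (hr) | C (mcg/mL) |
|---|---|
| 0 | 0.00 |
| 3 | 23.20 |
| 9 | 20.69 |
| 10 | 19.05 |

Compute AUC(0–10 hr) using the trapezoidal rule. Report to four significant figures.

AUC = 186.3 mcg/mL·hr

Trapezoidal AUC_0→10:
  [0→3]: (0.00+23.20)/2 × 3 = 34.8
  [3→9]: (23.20+20.69)/2 × 6 = 131.67
  [9→10]: (20.69+19.05)/2 × 1 = 19.87
  Sum = 186.34 mcg/mL·hr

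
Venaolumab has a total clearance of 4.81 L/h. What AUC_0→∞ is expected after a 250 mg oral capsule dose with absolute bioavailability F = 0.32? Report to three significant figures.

AUC_0→∞ = F × Dose / CL
        = 0.32 × 250 / 4.81 = 16.632 mg/L·h

AUC = 16.6 mg/L·h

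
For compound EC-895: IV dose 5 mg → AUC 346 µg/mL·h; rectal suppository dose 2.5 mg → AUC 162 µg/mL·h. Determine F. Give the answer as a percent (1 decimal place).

F = (AUC_ev / D_ev) / (AUC_iv / D_iv)
  = (162/2.5) / (346/5)
  = 64.8 / 69.2 = 0.9364
  = 93.64%

F = 93.6%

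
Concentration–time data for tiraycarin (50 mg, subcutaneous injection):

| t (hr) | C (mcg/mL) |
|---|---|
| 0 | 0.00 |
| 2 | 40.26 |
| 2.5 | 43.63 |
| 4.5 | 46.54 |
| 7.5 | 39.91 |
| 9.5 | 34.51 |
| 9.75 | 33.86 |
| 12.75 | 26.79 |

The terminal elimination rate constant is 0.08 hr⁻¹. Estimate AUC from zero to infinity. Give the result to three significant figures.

Trapezoidal AUC_0→12.75:
  [0→2]: (0.00+40.26)/2 × 2 = 40.26
  [2→2.5]: (40.26+43.63)/2 × 0.5 = 20.9725
  [2.5→4.5]: (43.63+46.54)/2 × 2 = 90.17
  [4.5→7.5]: (46.54+39.91)/2 × 3 = 129.675
  [7.5→9.5]: (39.91+34.51)/2 × 2 = 74.42
  [9.5→9.75]: (34.51+33.86)/2 × 0.25 = 8.54625
  [9.75→12.75]: (33.86+26.79)/2 × 3 = 90.975
  Sum = 455.01875 mcg/mL·hr
Extrapolated tail: C_last / k_e = 26.79 / 0.08 = 334.875
AUC_0→∞ = 455.01875 + 334.875 = 789.89375 mcg/mL·hr

AUC = 790 mcg/mL·hr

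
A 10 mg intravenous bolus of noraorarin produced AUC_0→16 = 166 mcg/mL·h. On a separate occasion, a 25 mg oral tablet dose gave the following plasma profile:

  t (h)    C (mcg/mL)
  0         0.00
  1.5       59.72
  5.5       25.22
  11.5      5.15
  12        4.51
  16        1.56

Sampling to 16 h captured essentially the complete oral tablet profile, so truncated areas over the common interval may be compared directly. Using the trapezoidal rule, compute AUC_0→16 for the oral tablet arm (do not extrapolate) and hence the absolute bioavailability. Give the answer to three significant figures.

F = 0.772

Trapezoidal AUC_0→16 (oral tablet):
  [0→1.5]: (0.00+59.72)/2 × 1.5 = 44.79
  [1.5→5.5]: (59.72+25.22)/2 × 4 = 169.88
  [5.5→11.5]: (25.22+5.15)/2 × 6 = 91.11
  [11.5→12]: (5.15+4.51)/2 × 0.5 = 2.415
  [12→16]: (4.51+1.56)/2 × 4 = 12.14
  Sum = 320.335 mcg/mL·h
F = (AUC_ev/D_ev)/(AUC_iv/D_iv) = (320.335/25)/(166/10) = 12.8134/16.6 = 0.7719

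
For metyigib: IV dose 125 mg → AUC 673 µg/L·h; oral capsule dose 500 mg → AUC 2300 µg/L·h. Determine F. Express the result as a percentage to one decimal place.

F = (AUC_ev / D_ev) / (AUC_iv / D_iv)
  = (2300/500) / (673/125)
  = 4.6 / 5.384 = 0.8544
  = 85.44%

F = 85.4%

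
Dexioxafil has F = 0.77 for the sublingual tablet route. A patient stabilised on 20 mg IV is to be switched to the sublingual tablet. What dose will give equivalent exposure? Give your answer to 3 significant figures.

For equal systemic exposure: F × D_ev = D_iv
D_ev = D_iv / F = 20 / 0.77 = 25.974 mg

D_sublingual = 26.0 mg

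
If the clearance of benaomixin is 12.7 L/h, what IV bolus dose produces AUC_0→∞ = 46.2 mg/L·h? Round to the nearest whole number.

Dose_iv = CL × AUC_0→∞
     = 12.7 × 46.2 = 586.74 mg

Dose = 587 mg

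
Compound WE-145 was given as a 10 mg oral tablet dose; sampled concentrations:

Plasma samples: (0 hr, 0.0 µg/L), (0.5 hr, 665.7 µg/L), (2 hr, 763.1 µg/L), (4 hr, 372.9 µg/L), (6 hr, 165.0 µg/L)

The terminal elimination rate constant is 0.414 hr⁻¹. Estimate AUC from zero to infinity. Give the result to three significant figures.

AUC = 3310 µg/L·hr

Trapezoidal AUC_0→6:
  [0→0.5]: (0.0+665.7)/2 × 0.5 = 166.425
  [0.5→2]: (665.7+763.1)/2 × 1.5 = 1071.6
  [2→4]: (763.1+372.9)/2 × 2 = 1136.0
  [4→6]: (372.9+165.0)/2 × 2 = 537.9
  Sum = 2911.925 µg/L·hr
Extrapolated tail: C_last / k_e = 165.0 / 0.414 = 398.551
AUC_0→∞ = 2911.925 + 398.551 = 3310.476 µg/L·hr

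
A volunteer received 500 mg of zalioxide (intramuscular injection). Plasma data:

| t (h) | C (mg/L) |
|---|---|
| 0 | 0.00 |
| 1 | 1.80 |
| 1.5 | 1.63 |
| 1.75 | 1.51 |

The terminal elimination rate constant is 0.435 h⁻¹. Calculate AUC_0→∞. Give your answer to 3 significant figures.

Trapezoidal AUC_0→1.75:
  [0→1]: (0.00+1.80)/2 × 1 = 0.9
  [1→1.5]: (1.80+1.63)/2 × 0.5 = 0.8575
  [1.5→1.75]: (1.63+1.51)/2 × 0.25 = 0.3925
  Sum = 2.15 mg/L·h
Extrapolated tail: C_last / k_e = 1.51 / 0.435 = 3.471
AUC_0→∞ = 2.15 + 3.471 = 5.621 mg/L·h

AUC = 5.62 mg/L·h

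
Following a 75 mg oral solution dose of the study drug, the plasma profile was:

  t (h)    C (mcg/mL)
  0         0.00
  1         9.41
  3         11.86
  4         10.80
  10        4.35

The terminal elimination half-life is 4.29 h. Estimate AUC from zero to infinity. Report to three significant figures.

Trapezoidal AUC_0→10:
  [0→1]: (0.00+9.41)/2 × 1 = 4.705
  [1→3]: (9.41+11.86)/2 × 2 = 21.27
  [3→4]: (11.86+10.80)/2 × 1 = 11.33
  [4→10]: (10.80+4.35)/2 × 6 = 45.45
  Sum = 82.755 mcg/mL·h
k_e = ln2 / t½ = 0.693147 / 4.29 = 0.1616 h^-1
Extrapolated tail: C_last / k_e = 4.35 / 0.1616 = 26.918
AUC_0→∞ = 82.755 + 26.918 = 109.673 mcg/mL·h

AUC = 110 mcg/mL·h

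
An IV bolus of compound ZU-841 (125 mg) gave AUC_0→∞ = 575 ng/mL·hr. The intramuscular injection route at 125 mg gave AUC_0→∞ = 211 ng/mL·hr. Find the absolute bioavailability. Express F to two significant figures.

F = 0.37

F = (AUC_ev / D_ev) / (AUC_iv / D_iv)
  = (211/125) / (575/125)
  = 1.688 / 4.6 = 0.3670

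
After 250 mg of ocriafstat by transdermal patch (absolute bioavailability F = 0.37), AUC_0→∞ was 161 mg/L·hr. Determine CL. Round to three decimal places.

CL = 0.575 L/hr

CL = F × Dose / AUC_0→∞
   = 0.37 × 250 / 161 = 0.574534 L/hr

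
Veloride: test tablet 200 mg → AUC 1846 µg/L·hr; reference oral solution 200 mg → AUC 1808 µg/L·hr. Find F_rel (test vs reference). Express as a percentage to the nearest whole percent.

F_rel = 102%

F_rel = (AUC_test/D_test) / (AUC_ref/D_ref)
      = (1846/200) / (1808/200)
      = 9.23 / 9.04 = 1.0210 = 102.10%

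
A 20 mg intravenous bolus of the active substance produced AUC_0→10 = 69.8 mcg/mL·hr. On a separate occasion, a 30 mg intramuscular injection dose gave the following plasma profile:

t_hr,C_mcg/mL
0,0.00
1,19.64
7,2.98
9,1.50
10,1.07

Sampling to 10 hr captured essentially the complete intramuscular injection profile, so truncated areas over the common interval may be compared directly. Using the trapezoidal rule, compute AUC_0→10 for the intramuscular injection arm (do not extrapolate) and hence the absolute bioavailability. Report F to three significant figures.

F = 0.797

Trapezoidal AUC_0→10 (intramuscular injection):
  [0→1]: (0.00+19.64)/2 × 1 = 9.82
  [1→7]: (19.64+2.98)/2 × 6 = 67.86
  [7→9]: (2.98+1.50)/2 × 2 = 4.48
  [9→10]: (1.50+1.07)/2 × 1 = 1.285
  Sum = 83.445 mcg/mL·hr
F = (AUC_ev/D_ev)/(AUC_iv/D_iv) = (83.445/30)/(69.8/20) = 2.7815/3.49 = 0.7970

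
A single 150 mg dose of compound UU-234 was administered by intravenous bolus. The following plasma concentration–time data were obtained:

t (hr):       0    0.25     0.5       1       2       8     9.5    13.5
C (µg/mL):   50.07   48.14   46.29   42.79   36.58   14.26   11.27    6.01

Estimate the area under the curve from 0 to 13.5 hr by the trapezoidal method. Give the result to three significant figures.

AUC = 292 µg/mL·hr

Trapezoidal AUC_0→13.5:
  [0→0.25]: (50.07+48.14)/2 × 0.25 = 12.27625
  [0.25→0.5]: (48.14+46.29)/2 × 0.25 = 11.80375
  [0.5→1]: (46.29+42.79)/2 × 0.5 = 22.27
  [1→2]: (42.79+36.58)/2 × 1 = 39.685
  [2→8]: (36.58+14.26)/2 × 6 = 152.52
  [8→9.5]: (14.26+11.27)/2 × 1.5 = 19.1475
  [9.5→13.5]: (11.27+6.01)/2 × 4 = 34.56
  Sum = 292.2625 µg/mL·hr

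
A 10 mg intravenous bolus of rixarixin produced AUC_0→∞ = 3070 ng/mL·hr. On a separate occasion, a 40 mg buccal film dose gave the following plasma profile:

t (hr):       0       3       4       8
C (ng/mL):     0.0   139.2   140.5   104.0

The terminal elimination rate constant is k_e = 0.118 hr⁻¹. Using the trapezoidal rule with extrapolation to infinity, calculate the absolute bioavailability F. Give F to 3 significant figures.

F = 0.140

Trapezoidal AUC_0→8 (buccal film):
  [0→3]: (0.0+139.2)/2 × 3 = 208.8
  [3→4]: (139.2+140.5)/2 × 1 = 139.85
  [4→8]: (140.5+104.0)/2 × 4 = 489.0
  Sum = 837.65 ng/mL·hr
Tail: C_last/k_e = 104.0/0.118 = 881.356
AUC_0→∞ (buccal film) = 837.65 + 881.356 = 1719.006 ng/mL·hr
F = (AUC_ev/D_ev)/(AUC_iv/D_iv) = (1719.006/40)/(3070/10) = 42.97515/307 = 0.1400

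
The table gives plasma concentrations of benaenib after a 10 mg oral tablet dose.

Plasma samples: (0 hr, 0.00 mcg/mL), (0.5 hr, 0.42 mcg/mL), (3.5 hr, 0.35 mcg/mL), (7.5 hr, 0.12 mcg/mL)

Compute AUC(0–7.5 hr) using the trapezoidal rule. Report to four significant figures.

Trapezoidal AUC_0→7.5:
  [0→0.5]: (0.00+0.42)/2 × 0.5 = 0.105
  [0.5→3.5]: (0.42+0.35)/2 × 3 = 1.155
  [3.5→7.5]: (0.35+0.12)/2 × 4 = 0.94
  Sum = 2.2 mcg/mL·hr

AUC = 2.200 mcg/mL·hr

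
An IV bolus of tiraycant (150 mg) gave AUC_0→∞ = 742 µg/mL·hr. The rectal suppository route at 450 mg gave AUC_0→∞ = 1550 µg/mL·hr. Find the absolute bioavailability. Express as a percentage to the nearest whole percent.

F = 70%

F = (AUC_ev / D_ev) / (AUC_iv / D_iv)
  = (1550/450) / (742/150)
  = 3.44444 / 4.94667 = 0.6963
  = 69.63%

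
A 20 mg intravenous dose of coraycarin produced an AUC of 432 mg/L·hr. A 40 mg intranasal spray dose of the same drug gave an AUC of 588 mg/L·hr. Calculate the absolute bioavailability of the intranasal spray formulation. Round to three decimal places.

F = (AUC_ev / D_ev) / (AUC_iv / D_iv)
  = (588/40) / (432/20)
  = 14.7 / 21.6 = 0.6806

F = 0.681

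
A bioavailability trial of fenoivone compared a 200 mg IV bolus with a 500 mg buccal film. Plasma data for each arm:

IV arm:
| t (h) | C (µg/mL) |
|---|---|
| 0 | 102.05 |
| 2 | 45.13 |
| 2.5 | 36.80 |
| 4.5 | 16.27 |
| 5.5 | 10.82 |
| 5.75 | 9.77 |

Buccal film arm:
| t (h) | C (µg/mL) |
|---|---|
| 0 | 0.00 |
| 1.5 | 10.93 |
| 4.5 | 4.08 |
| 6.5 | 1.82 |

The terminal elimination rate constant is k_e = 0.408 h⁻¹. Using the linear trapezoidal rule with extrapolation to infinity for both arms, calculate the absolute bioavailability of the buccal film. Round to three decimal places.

F = 0.063

Trapezoidal AUC_0→5.75 (IV):
  [0→2]: (102.05+45.13)/2 × 2 = 147.18
  [2→2.5]: (45.13+36.80)/2 × 0.5 = 20.4825
  [2.5→4.5]: (36.80+16.27)/2 × 2 = 53.07
  [4.5→5.5]: (16.27+10.82)/2 × 1 = 13.545
  [5.5→5.75]: (10.82+9.77)/2 × 0.25 = 2.57375
  Sum = 236.85125 µg/mL·h
IV tail: 9.77/0.408 = 23.946; AUC_iv,0→∞ = 236.85125 + 23.946 = 260.79725 µg/mL·h
Trapezoidal AUC_0→6.5 (buccal film):
  [0→1.5]: (0.00+10.93)/2 × 1.5 = 8.1975
  [1.5→4.5]: (10.93+4.08)/2 × 3 = 22.515
  [4.5→6.5]: (4.08+1.82)/2 × 2 = 5.9
  Sum = 36.6125 µg/mL·h
buccal film tail: 1.82/0.408 = 4.461; AUC_ev,0→∞ = 36.6125 + 4.461 = 41.0735 µg/mL·h
F = (AUC_ev/D_ev)/(AUC_iv/D_iv) = (41.0735/500)/(260.79725/200) = 0.082147/1.30399 = 0.0630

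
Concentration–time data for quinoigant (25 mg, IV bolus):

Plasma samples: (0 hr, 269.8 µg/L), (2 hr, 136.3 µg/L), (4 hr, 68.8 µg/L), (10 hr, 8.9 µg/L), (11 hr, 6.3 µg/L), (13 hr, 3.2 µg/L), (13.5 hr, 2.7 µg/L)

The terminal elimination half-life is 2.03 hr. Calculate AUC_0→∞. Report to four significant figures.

AUC = 870.8 µg/L·hr

Trapezoidal AUC_0→13.5:
  [0→2]: (269.8+136.3)/2 × 2 = 406.1
  [2→4]: (136.3+68.8)/2 × 2 = 205.1
  [4→10]: (68.8+8.9)/2 × 6 = 233.1
  [10→11]: (8.9+6.3)/2 × 1 = 7.6
  [11→13]: (6.3+3.2)/2 × 2 = 9.5
  [13→13.5]: (3.2+2.7)/2 × 0.5 = 1.475
  Sum = 862.875 µg/L·hr
k_e = ln2 / t½ = 0.693147 / 2.03 = 0.3415 hr^-1
Extrapolated tail: C_last / k_e = 2.7 / 0.3415 = 7.906
AUC_0→∞ = 862.875 + 7.906 = 870.781 µg/L·hr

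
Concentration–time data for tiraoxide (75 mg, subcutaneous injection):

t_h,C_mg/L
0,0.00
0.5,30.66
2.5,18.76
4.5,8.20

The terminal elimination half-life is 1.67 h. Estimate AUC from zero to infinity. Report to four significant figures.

AUC = 103.8 mg/L·h

Trapezoidal AUC_0→4.5:
  [0→0.5]: (0.00+30.66)/2 × 0.5 = 7.665
  [0.5→2.5]: (30.66+18.76)/2 × 2 = 49.42
  [2.5→4.5]: (18.76+8.20)/2 × 2 = 26.96
  Sum = 84.045 mg/L·h
k_e = ln2 / t½ = 0.693147 / 1.67 = 0.4151 h^-1
Extrapolated tail: C_last / k_e = 8.20 / 0.4151 = 19.754
AUC_0→∞ = 84.045 + 19.754 = 103.799 mg/L·h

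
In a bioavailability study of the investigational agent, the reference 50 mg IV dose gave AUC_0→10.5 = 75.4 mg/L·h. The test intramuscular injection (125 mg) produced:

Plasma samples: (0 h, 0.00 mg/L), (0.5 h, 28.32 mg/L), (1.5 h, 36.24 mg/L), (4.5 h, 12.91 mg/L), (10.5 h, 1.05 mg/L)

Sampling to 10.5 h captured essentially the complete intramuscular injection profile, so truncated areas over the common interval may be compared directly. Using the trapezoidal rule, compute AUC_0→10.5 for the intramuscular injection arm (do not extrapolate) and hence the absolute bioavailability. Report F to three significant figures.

F = 0.822

Trapezoidal AUC_0→10.5 (intramuscular injection):
  [0→0.5]: (0.00+28.32)/2 × 0.5 = 7.08
  [0.5→1.5]: (28.32+36.24)/2 × 1 = 32.28
  [1.5→4.5]: (36.24+12.91)/2 × 3 = 73.725
  [4.5→10.5]: (12.91+1.05)/2 × 6 = 41.88
  Sum = 154.965 mg/L·h
F = (AUC_ev/D_ev)/(AUC_iv/D_iv) = (154.965/125)/(75.4/50) = 1.23972/1.508 = 0.8221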